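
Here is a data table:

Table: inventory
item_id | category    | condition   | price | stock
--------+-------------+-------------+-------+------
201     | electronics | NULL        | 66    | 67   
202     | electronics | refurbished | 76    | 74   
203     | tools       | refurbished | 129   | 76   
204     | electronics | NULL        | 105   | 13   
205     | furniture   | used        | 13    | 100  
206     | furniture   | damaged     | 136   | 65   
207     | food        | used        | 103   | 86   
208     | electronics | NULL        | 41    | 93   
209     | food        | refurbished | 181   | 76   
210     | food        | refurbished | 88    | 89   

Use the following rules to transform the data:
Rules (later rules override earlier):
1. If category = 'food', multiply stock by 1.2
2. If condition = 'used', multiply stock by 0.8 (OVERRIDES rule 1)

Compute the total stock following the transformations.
734.8

Step 1: Rule 2 takes priority for records with condition = 'used'
  - 2 records: 186 × 0.8 = 148.8
Step 2: Rule 1 applies to remaining records with category = 'food'
  - 2 records: 165 × 1.2 = 198.0
Step 3: Other records unchanged: 388
Step 4: Final sum = 148.8 + 198.0 + 388 = 734.8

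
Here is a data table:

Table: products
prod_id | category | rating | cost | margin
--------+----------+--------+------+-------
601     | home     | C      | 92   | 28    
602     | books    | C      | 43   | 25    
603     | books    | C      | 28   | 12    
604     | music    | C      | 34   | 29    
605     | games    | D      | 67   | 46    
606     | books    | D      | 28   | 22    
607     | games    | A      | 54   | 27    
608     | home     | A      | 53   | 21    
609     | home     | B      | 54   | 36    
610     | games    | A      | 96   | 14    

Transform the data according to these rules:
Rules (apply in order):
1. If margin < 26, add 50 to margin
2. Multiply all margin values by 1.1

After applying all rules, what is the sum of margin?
561.0

Step 1: Apply Rule 1 - Add 50 to records with margin < 26
  - 5 records affected: 94 + (5 × 50) = 344
  - Unaffected records: 166
  - Sum after Rule 1: 510
Step 2: Apply Rule 2 - Multiply all by 1.1
  - 510 × 1.1 = 561.0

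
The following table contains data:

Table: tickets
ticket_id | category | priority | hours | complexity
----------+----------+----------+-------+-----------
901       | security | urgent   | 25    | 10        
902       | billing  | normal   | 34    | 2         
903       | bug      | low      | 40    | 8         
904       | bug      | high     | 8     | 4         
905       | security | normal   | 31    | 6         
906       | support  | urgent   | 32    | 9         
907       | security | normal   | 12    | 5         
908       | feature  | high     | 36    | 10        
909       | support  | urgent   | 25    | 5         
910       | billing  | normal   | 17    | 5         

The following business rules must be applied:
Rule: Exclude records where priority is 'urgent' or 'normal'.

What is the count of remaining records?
3

Step 1: Count records to exclude
  - 3 (urgent) + 4 (normal) = 7 records
Step 2: Total records: 10
Step 3: Remaining = 10 - 7 = 3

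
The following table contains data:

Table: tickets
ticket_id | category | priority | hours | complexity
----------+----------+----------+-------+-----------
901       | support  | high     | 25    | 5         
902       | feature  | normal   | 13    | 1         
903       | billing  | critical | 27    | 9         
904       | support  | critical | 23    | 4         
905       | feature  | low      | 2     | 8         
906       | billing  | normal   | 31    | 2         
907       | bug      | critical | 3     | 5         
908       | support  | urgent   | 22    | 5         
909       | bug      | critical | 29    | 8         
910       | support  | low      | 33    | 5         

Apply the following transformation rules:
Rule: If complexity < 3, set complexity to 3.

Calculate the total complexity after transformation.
55

Step 1: 2 records have complexity < 3
Step 2: These records originally summed to 3
Step 3: After setting to minimum: 2 × 3 = 6
Step 4: Unaffected records sum: 49
Step 5: Final sum = 6 + 49 = 55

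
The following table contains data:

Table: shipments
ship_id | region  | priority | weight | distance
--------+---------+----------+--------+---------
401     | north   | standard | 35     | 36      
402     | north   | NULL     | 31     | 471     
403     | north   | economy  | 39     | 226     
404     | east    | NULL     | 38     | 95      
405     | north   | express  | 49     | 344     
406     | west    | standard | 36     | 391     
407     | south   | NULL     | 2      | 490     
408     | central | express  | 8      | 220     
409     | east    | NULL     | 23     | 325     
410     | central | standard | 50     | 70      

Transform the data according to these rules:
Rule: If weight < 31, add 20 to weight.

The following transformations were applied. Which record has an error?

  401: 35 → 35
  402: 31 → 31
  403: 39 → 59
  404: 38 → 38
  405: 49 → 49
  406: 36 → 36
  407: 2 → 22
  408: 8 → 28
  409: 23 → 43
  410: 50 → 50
Record 403 has an error. The correct transformed value should be 39, not 59.

Step 1: Check each record against the rule
Step 2: Record 403 has weight = 39
Step 3: Since 39 >= 31, the bonus should not have been applied
Step 4: Correct value = 39, but claimed value = 59
Conclusion: Record 403 has the error.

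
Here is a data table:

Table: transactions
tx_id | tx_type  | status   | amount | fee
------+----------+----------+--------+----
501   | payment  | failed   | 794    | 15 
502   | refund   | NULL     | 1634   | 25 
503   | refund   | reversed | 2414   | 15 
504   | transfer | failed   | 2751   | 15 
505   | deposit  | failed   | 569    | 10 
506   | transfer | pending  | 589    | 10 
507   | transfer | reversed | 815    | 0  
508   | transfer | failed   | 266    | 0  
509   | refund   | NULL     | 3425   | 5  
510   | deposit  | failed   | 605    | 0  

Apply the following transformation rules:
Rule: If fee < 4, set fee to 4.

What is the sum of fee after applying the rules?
107

Step 1: 3 records have fee < 4
Step 2: These records originally summed to 0
Step 3: After setting to minimum: 3 × 4 = 12
Step 4: Unaffected records sum: 95
Step 5: Final sum = 12 + 95 = 107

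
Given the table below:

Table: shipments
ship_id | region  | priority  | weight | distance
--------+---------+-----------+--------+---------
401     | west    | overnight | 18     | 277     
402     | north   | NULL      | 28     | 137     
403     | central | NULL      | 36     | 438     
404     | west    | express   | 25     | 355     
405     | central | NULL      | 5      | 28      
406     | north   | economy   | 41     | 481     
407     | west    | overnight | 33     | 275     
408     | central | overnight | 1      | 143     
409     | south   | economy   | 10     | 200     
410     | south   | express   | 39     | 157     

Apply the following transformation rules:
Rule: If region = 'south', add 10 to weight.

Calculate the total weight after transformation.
256

Step 1: Count records where region = 'south': 2
Step 2: Total bonus added: 2 × 10 = 20
Step 3: Original sum of weight: 236
Step 4: Final sum = 236 + 20 = 256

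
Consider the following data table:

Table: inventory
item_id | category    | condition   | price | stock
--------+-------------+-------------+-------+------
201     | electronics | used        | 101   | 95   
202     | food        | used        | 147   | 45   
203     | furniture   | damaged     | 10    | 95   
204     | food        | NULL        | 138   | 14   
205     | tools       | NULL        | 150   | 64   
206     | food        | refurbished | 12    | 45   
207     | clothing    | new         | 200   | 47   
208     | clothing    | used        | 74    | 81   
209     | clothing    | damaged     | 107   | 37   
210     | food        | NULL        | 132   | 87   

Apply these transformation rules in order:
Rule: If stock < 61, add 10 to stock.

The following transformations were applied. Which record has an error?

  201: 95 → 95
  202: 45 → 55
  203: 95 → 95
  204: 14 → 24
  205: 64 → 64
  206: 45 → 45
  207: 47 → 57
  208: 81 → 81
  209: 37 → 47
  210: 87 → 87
Record 206 has an error. The correct transformed value should be 55, not 45.

Step 1: Check each record against the rule
Step 2: Record 206 has stock = 45
Step 3: Since 45 < 61, the bonus should have been applied
Step 4: Correct value = 55, but claimed value = 45
Conclusion: Record 206 has the error.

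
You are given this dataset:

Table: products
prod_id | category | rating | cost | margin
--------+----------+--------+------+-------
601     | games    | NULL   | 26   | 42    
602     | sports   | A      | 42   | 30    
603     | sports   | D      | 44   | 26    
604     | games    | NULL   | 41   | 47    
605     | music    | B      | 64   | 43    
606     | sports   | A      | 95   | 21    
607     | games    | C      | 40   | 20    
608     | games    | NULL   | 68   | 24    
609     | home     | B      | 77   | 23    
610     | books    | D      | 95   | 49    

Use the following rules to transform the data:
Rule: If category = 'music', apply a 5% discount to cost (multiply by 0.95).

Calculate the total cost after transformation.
588.8

Step 1: Records with category = 'music' have total cost = 64
Step 2: Apply multiplier: 64 × 0.95 = 60.8
Step 3: Other records total: 528
Step 4: Final sum = 60.8 + 528 = 588.8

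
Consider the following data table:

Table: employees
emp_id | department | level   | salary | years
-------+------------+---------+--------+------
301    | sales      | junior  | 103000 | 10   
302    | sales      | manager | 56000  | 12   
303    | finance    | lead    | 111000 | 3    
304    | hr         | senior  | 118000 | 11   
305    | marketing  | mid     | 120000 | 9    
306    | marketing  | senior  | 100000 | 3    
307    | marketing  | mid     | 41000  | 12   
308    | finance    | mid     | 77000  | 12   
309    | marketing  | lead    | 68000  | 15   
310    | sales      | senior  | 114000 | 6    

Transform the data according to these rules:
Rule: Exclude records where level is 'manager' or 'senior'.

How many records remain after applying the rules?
6

Step 1: Count records to exclude
  - 1 (manager) + 3 (senior) = 4 records
Step 2: Total records: 10
Step 3: Remaining = 10 - 4 = 6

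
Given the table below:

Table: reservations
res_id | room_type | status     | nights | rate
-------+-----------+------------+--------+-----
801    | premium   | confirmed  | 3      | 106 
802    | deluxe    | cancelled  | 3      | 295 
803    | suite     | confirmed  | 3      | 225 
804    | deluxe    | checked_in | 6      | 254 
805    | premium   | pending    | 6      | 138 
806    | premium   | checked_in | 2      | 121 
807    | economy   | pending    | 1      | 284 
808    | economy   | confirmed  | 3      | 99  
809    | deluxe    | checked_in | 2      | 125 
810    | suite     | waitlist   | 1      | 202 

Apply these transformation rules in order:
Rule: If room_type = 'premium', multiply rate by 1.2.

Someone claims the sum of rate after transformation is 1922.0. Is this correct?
Yes, the result is correct.

Step 1: Calculate the correct sum after transformation
Step 2: Apply multiplier 1.2 to records where room_type = 'premium'
Step 3: Correct result = 1922.0
Step 4: Claimed result = 1922.0
Step 5: 1922.0 = 1922.0 ✓
Conclusion: The claimed result is correct.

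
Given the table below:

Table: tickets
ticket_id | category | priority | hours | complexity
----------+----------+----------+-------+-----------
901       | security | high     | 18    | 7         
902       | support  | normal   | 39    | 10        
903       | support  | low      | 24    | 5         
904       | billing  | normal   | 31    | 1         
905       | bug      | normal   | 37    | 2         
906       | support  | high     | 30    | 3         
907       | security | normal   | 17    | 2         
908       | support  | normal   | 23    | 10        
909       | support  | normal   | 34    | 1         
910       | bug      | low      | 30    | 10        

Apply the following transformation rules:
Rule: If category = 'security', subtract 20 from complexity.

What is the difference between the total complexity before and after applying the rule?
40

Step 1: Original sum of complexity = 51
Step 2: 2 records have category = 'security'
Step 3: Each affected record changes by -20
Step 4: Total change = 2 × -20 = -40
Step 5: New sum = 51 + -40 = 11
Step 6: Difference = |11 - 51| = 40
        (Sum decreased by 40)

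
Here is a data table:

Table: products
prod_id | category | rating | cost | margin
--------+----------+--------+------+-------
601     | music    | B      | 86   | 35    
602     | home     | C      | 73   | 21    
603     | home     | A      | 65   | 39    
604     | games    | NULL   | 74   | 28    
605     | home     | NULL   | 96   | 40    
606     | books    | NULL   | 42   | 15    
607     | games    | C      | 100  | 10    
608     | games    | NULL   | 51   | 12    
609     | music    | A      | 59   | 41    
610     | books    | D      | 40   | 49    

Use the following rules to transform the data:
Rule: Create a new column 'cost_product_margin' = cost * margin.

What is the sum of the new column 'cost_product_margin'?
19611

Step 1: For each record, compute cost * margin
Example calculations:
  86 * 35 = 3010
  73 * 21 = 1533
  65 * 39 = 2535
  ...
Step 2: Sum all derived values
Step 3: Total = 19611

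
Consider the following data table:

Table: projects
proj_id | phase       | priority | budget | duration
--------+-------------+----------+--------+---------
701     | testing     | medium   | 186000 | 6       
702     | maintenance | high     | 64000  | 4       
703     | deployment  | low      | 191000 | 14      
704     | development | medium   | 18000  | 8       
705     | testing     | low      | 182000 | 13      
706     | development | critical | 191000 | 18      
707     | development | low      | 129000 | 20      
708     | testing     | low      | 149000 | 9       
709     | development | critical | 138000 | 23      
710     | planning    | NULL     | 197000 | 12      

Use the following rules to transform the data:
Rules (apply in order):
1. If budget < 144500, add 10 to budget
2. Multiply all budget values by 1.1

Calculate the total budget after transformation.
1589544.0

Step 1: Apply Rule 1 - Add 10 to records with budget < 144500
  - 4 records affected: 349000 + (4 × 10) = 349040
  - Unaffected records: 1096000
  - Sum after Rule 1: 1445040
Step 2: Apply Rule 2 - Multiply all by 1.1
  - 1445040 × 1.1 = 1589544.0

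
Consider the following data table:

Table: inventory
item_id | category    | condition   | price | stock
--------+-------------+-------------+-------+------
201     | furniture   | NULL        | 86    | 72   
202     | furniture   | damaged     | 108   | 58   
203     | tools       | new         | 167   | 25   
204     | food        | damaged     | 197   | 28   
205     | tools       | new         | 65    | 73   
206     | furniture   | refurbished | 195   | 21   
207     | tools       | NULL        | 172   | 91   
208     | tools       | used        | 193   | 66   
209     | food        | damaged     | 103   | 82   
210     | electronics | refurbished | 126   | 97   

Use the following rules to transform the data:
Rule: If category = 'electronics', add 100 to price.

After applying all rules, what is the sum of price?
1512

Step 1: Count records where category = 'electronics': 1
Step 2: Total bonus added: 1 × 100 = 100
Step 3: Original sum of price: 1412
Step 4: Final sum = 1412 + 100 = 1512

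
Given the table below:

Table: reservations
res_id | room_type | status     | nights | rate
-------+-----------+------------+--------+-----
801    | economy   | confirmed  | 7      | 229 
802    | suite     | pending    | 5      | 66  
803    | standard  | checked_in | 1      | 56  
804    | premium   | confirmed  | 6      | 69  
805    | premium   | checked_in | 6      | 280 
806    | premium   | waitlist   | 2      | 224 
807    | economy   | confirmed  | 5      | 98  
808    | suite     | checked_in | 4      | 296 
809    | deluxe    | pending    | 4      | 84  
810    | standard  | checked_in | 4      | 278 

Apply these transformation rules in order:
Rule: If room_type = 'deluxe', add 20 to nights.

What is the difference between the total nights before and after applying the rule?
20

Step 1: Original sum of nights = 44
Step 2: 1 records have room_type = 'deluxe'
Step 3: Each affected record changes by 20
Step 4: Total change = 1 × 20 = 20
Step 5: New sum = 44 + 20 = 64
Step 6: Difference = |64 - 44| = 20
        (Sum increased by 20)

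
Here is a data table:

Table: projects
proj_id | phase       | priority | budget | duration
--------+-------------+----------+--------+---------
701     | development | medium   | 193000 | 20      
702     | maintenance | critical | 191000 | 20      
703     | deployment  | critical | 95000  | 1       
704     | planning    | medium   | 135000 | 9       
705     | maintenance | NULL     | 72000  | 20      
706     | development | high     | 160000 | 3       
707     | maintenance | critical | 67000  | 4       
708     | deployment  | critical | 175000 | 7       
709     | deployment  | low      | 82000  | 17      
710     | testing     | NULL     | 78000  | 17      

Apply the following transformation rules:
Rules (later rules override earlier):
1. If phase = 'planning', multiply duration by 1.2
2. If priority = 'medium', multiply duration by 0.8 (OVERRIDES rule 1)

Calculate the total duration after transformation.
112.2

Step 1: Rule 2 takes priority for records with priority = 'medium'
  - 2 records: 29 × 0.8 = 23.2
Step 2: Rule 1 applies to remaining records with phase = 'planning'
  - 0 records: 0 × 1.2 = 0.0
Step 3: Other records unchanged: 89
Step 4: Final sum = 23.2 + 0.0 + 89 = 112.2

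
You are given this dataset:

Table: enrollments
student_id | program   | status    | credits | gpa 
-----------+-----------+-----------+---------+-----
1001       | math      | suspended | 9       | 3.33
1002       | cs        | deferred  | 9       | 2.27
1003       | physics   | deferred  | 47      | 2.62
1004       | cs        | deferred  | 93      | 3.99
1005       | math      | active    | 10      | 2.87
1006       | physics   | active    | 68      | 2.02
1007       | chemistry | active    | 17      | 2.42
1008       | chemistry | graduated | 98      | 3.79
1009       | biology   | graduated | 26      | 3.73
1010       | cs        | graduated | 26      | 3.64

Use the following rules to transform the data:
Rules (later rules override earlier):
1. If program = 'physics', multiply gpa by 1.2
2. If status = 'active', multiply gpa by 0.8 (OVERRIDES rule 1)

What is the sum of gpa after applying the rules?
29.74

Step 1: Rule 2 takes priority for records with status = 'active'
  - 3 records: 7.31 × 0.8 = 5.85
Step 2: Rule 1 applies to remaining records with program = 'physics'
  - 1 records: 2.62 × 1.2 = 3.14
Step 3: Other records unchanged: 20.75
Step 4: Final sum = 5.85 + 3.14 + 20.75 = 29.74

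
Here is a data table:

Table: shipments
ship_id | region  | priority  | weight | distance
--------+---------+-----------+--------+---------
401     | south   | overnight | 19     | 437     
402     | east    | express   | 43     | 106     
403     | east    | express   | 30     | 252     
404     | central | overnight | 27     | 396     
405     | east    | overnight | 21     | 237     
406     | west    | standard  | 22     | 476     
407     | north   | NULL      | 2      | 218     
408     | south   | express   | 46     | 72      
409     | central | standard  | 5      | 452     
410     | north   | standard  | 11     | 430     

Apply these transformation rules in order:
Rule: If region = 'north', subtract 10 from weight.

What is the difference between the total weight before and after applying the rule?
20

Step 1: Original sum of weight = 226
Step 2: 2 records have region = 'north'
Step 3: Each affected record changes by -10
Step 4: Total change = 2 × -10 = -20
Step 5: New sum = 226 + -20 = 206
Step 6: Difference = |206 - 226| = 20
        (Sum decreased by 20)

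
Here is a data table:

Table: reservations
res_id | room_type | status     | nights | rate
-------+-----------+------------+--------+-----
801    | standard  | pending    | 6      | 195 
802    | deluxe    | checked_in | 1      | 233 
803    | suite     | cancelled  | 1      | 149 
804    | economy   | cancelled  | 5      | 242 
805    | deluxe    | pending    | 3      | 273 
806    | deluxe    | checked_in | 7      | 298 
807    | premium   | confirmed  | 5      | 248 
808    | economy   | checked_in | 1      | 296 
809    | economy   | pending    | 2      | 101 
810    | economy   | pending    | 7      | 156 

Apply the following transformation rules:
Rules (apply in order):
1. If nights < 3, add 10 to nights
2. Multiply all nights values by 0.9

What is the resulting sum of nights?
70.2

Step 1: Apply Rule 1 - Add 10 to records with nights < 3
  - 4 records affected: 5 + (4 × 10) = 45
  - Unaffected records: 33
  - Sum after Rule 1: 78
Step 2: Apply Rule 2 - Multiply all by 0.9
  - 78 × 0.9 = 70.2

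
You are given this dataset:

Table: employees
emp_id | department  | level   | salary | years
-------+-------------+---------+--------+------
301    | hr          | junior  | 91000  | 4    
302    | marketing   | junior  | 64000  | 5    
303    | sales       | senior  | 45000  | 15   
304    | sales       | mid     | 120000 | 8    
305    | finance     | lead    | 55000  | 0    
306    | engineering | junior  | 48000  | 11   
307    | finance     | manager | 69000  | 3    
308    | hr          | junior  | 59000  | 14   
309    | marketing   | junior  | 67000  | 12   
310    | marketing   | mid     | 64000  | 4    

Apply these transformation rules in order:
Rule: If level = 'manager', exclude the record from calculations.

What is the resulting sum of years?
73

Step 1: Identify records where level = 'manager'
Step 2: The excluded records sum to 3
Step 3: Original total years = 76
Step 4: Remaining total = 76 - 3 = 73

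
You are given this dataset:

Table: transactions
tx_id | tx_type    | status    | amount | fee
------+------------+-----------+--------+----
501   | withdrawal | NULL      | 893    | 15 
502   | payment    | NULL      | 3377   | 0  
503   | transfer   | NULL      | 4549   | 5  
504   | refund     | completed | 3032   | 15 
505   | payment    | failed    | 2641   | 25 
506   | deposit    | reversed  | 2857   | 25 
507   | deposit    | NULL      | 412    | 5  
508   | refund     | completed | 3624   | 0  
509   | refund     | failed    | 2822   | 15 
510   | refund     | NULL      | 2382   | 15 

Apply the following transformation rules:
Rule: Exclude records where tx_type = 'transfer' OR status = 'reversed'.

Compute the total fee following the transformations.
90

Step 1: Find records where tx_type = 'transfer' OR status = 'reversed'
Step 2: 2 records match, summing to 30
Step 3: Original sum: 120
Step 4: Remaining sum = 120 - 30 = 90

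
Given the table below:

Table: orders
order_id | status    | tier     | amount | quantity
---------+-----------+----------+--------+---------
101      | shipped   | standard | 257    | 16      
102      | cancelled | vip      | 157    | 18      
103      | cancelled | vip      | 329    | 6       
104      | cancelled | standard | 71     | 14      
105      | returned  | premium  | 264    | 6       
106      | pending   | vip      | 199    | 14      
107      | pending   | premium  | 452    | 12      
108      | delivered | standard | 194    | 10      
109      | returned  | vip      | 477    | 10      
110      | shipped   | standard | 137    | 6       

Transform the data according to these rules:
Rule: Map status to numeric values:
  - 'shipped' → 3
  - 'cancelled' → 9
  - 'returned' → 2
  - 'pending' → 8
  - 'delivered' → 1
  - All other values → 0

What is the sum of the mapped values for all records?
54

Step 1: Apply mapping to each record
Step 2: Count by status:
  'shipped': 2 records × 3 = 6
  'cancelled': 3 records × 9 = 27
  'returned': 2 records × 2 = 4
  'pending': 2 records × 8 = 16
  'delivered': 1 records × 1 = 1
Step 3: Sum all mapped values = 54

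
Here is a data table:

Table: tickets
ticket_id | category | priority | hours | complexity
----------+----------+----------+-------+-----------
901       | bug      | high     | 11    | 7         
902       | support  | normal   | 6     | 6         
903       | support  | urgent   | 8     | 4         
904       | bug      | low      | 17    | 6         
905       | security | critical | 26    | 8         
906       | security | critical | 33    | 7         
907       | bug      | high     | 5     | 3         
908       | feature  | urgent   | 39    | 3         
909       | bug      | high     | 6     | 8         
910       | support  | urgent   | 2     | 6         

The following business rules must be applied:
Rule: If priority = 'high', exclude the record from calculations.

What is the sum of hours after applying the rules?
131

Step 1: Identify records where priority = 'high'
Step 2: The excluded records sum to 22
Step 3: Original total hours = 153
Step 4: Remaining total = 153 - 22 = 131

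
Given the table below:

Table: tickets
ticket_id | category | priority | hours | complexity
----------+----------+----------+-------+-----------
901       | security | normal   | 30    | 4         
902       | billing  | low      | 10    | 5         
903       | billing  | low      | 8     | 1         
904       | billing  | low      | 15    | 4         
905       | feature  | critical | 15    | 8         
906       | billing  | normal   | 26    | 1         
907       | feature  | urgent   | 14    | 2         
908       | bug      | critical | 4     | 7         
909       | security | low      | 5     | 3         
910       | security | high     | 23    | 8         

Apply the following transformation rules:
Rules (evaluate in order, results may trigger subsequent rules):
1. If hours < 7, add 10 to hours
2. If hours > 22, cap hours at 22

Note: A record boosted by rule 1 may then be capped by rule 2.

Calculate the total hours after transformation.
157

Step 1: Apply rule 1 to records with hours < 7
  - 2 records get bonus of 10
  - Of these, 0 records then exceed 22 and get capped
Step 2: Apply rule 2 to records with hours > 22
  - 3 records (original) are capped
Step 3: Calculate final sum = 157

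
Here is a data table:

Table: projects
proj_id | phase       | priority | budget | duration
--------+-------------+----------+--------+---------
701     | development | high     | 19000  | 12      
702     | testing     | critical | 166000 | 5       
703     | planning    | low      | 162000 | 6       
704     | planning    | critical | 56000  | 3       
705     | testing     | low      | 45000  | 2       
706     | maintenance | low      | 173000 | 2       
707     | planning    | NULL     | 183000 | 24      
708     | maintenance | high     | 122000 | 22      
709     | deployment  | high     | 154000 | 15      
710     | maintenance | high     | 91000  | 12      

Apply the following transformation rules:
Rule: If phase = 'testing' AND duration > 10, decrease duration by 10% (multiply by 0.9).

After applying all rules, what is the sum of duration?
103

Step 1: Find records where phase = 'testing' AND duration > 10
Step 2: 0 records match, summing to 0
Step 3: After multiplier: 0 × 0.9 = 0.0
Step 4: Unaffected records sum: 103
Step 5: Final sum = 0.0 + 103 = 103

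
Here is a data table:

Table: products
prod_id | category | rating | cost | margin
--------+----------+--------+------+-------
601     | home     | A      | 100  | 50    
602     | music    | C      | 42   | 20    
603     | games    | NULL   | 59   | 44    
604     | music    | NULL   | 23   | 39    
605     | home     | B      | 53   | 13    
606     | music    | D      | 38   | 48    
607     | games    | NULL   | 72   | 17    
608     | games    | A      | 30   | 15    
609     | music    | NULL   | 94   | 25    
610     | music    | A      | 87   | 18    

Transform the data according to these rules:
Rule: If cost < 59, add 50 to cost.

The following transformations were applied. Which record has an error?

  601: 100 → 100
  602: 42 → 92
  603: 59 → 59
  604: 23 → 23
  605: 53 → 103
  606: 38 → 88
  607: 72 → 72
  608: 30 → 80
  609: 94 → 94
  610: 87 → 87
Record 604 has an error. The correct transformed value should be 73, not 23.

Step 1: Check each record against the rule
Step 2: Record 604 has cost = 23
Step 3: Since 23 < 59, the bonus should have been applied
Step 4: Correct value = 73, but claimed value = 23
Conclusion: Record 604 has the error.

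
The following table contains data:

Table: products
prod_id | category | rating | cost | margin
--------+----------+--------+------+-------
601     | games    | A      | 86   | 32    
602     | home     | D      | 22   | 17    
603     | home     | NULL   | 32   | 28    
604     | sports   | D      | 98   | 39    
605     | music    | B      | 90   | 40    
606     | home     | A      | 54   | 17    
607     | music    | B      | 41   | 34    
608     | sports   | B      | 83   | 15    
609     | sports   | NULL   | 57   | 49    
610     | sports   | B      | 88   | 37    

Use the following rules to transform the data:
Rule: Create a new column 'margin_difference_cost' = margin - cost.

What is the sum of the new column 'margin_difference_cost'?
-343

Step 1: For each record, compute margin - cost
Example calculations:
  32 - 86 = -54
  17 - 22 = -5
  28 - 32 = -4
  ...
Step 2: Sum all derived values
Step 3: Total = -343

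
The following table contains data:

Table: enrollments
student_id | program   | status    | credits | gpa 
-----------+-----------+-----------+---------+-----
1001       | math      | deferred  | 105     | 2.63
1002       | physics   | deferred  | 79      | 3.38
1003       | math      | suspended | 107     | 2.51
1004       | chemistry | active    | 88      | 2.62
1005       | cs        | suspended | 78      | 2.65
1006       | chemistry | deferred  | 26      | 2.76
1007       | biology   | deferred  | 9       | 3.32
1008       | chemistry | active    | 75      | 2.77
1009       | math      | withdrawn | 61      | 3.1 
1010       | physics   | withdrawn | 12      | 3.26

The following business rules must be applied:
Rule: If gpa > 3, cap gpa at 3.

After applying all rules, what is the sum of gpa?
27.94

Step 1: 4 records have gpa > 3
Step 2: These records originally summed to 13.06
Step 3: After capping: 4 × 3 = 12
Step 4: Unaffected records sum: 15.94
Step 5: Final sum = 12 + 15.94 = 27.94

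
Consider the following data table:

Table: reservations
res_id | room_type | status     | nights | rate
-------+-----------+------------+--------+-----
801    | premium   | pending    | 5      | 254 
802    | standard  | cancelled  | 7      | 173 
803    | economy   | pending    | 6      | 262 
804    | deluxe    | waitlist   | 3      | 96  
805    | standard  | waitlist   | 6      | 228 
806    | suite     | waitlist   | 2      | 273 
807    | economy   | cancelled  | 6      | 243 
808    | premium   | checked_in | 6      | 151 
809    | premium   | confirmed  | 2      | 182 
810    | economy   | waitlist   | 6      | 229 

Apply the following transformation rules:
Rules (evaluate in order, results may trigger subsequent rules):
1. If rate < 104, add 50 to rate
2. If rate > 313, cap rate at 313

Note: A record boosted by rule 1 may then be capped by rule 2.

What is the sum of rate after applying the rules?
2141

Step 1: Apply rule 1 to records with rate < 104
  - 1 records get bonus of 50
  - Of these, 0 records then exceed 313 and get capped
Step 2: Apply rule 2 to records with rate > 313
  - 0 records (original) are capped
Step 3: Calculate final sum = 2141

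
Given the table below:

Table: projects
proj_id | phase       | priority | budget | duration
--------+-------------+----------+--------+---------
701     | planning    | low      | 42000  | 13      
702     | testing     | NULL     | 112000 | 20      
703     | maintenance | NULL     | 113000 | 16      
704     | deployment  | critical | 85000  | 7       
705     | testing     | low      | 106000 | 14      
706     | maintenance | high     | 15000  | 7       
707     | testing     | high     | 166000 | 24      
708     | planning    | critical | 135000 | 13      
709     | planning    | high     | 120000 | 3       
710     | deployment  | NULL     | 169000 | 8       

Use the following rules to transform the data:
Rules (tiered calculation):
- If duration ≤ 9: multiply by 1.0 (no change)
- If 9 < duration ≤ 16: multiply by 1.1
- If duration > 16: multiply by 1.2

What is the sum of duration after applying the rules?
139.4

Step 1: Tier 1 (duration ≤ 9): 4 records, sum = 25 × 1.0 = 25.0
Step 2: Tier 2 (9 < duration ≤ 16): 4 records, sum = 56 × 1.1 = 61.6
Step 3: Tier 3 (duration > 16): 2 records, sum = 44 × 1.2 = 52.8
Step 4: Final sum = 25.0 + 61.6 + 52.8 = 139.4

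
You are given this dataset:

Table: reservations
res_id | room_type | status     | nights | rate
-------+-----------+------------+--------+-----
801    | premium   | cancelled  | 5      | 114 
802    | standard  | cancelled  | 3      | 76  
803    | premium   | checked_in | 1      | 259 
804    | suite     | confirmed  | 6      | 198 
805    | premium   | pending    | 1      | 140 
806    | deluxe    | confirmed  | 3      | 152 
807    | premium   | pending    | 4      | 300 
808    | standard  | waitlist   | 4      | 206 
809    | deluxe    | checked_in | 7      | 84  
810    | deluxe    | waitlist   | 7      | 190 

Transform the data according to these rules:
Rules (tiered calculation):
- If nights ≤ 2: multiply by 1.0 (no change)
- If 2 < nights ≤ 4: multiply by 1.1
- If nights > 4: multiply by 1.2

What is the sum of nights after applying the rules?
47.4

Step 1: Tier 1 (nights ≤ 2): 2 records, sum = 2 × 1.0 = 2.0
Step 2: Tier 2 (2 < nights ≤ 4): 4 records, sum = 14 × 1.1 = 15.4
Step 3: Tier 3 (nights > 4): 4 records, sum = 25 × 1.2 = 30.0
Step 4: Final sum = 2.0 + 15.4 + 30.0 = 47.4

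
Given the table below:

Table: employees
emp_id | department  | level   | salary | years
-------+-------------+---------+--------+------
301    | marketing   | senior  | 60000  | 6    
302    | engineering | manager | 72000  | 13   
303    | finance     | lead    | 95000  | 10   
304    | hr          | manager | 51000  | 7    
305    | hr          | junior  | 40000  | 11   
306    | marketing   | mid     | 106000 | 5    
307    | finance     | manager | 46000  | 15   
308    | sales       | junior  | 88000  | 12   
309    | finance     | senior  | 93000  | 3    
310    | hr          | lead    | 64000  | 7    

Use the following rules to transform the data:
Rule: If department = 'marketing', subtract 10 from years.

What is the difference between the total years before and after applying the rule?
20

Step 1: Original sum of years = 89
Step 2: 2 records have department = 'marketing'
Step 3: Each affected record changes by -10
Step 4: Total change = 2 × -10 = -20
Step 5: New sum = 89 + -20 = 69
Step 6: Difference = |69 - 89| = 20
        (Sum decreased by 20)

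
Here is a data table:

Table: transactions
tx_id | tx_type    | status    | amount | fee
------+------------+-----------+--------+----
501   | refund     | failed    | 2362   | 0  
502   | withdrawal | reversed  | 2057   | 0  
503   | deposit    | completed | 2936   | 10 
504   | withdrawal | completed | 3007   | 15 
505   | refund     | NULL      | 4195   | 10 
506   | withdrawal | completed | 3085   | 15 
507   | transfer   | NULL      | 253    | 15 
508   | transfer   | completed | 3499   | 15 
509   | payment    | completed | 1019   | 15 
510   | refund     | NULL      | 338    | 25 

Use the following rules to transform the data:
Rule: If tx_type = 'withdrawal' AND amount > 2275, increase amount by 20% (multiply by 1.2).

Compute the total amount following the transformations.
23969.4

Step 1: Find records where tx_type = 'withdrawal' AND amount > 2275
Step 2: 2 records match, summing to 6092
Step 3: After multiplier: 6092 × 1.2 = 7310.4
Step 4: Unaffected records sum: 16659
Step 5: Final sum = 7310.4 + 16659 = 23969.4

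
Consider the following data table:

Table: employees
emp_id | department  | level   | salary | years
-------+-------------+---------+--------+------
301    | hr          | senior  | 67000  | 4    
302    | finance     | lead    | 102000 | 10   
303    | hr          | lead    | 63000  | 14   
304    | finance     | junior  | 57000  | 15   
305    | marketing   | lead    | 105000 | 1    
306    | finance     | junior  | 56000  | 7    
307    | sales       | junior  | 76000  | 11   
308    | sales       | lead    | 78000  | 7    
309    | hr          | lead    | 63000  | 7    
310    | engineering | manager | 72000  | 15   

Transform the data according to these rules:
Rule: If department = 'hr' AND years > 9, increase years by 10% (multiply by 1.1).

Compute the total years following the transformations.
92.4

Step 1: Find records where department = 'hr' AND years > 9
Step 2: 1 records match, summing to 14
Step 3: After multiplier: 14 × 1.1 = 15.4
Step 4: Unaffected records sum: 77
Step 5: Final sum = 15.4 + 77 = 92.4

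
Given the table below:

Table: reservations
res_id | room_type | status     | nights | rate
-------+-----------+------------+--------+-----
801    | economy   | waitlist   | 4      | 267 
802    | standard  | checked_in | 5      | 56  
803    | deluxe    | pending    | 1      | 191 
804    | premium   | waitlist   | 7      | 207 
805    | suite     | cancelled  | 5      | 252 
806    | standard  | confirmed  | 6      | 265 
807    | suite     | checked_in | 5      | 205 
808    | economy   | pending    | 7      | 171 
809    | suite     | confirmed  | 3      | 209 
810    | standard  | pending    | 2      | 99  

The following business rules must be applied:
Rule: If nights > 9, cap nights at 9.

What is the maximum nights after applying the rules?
7

Step 1: Original maximum nights = 7
Step 2: Check cap of 9 against maximum
Step 3: No records exceed the cap (max 7 <= cap 9), so no capping applies
Step 4: Maximum after transformation = 7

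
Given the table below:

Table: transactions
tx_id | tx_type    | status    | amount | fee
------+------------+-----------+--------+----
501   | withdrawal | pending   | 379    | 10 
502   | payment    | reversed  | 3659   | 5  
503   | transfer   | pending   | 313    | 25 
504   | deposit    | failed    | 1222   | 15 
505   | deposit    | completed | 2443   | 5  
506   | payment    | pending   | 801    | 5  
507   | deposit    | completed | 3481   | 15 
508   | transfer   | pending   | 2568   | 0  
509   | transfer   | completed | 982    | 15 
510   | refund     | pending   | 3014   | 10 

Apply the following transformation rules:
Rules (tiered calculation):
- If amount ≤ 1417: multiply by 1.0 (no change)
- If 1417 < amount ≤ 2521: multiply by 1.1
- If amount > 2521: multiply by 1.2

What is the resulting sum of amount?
21650.7

Step 1: Tier 1 (amount ≤ 1417): 5 records, sum = 3697 × 1.0 = 3697.0
Step 2: Tier 2 (1417 < amount ≤ 2521): 1 records, sum = 2443 × 1.1 = 2687.3
Step 3: Tier 3 (amount > 2521): 4 records, sum = 12722 × 1.2 = 15266.4
Step 4: Final sum = 3697.0 + 2687.3 + 15266.4 = 21650.7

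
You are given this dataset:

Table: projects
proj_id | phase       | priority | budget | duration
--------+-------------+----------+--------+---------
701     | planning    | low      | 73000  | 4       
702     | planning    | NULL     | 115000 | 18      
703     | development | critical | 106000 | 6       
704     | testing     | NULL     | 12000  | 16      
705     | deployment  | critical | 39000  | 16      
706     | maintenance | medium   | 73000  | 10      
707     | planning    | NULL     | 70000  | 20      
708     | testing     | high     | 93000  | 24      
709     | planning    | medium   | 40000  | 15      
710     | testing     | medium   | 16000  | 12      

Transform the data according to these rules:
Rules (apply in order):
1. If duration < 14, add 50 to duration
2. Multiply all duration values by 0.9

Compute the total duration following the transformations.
306.9

Step 1: Apply Rule 1 - Add 50 to records with duration < 14
  - 4 records affected: 32 + (4 × 50) = 232
  - Unaffected records: 109
  - Sum after Rule 1: 341
Step 2: Apply Rule 2 - Multiply all by 0.9
  - 341 × 0.9 = 306.9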